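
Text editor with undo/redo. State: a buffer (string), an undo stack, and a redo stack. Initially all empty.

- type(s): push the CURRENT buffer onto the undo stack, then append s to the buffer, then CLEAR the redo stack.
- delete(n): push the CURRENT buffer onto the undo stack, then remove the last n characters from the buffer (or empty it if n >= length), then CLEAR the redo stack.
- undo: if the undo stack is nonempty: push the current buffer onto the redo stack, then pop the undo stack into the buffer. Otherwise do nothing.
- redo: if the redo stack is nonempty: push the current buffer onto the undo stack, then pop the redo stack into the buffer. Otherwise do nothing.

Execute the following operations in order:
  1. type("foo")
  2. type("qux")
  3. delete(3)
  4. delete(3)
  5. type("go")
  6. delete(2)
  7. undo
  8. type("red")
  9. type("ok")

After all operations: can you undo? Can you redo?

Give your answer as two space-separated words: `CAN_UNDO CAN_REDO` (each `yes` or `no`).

After op 1 (type): buf='foo' undo_depth=1 redo_depth=0
After op 2 (type): buf='fooqux' undo_depth=2 redo_depth=0
After op 3 (delete): buf='foo' undo_depth=3 redo_depth=0
After op 4 (delete): buf='(empty)' undo_depth=4 redo_depth=0
After op 5 (type): buf='go' undo_depth=5 redo_depth=0
After op 6 (delete): buf='(empty)' undo_depth=6 redo_depth=0
After op 7 (undo): buf='go' undo_depth=5 redo_depth=1
After op 8 (type): buf='gored' undo_depth=6 redo_depth=0
After op 9 (type): buf='goredok' undo_depth=7 redo_depth=0

Answer: yes no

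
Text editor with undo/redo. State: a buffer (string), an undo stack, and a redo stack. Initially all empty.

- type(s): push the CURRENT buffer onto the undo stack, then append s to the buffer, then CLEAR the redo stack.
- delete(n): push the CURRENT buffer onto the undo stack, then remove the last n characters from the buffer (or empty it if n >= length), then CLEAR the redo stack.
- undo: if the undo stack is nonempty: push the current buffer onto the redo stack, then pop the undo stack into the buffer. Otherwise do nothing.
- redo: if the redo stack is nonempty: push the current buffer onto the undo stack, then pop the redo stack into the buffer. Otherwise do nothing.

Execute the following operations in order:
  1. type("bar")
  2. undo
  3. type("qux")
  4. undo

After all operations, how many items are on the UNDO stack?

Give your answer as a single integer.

Answer: 0

Derivation:
After op 1 (type): buf='bar' undo_depth=1 redo_depth=0
After op 2 (undo): buf='(empty)' undo_depth=0 redo_depth=1
After op 3 (type): buf='qux' undo_depth=1 redo_depth=0
After op 4 (undo): buf='(empty)' undo_depth=0 redo_depth=1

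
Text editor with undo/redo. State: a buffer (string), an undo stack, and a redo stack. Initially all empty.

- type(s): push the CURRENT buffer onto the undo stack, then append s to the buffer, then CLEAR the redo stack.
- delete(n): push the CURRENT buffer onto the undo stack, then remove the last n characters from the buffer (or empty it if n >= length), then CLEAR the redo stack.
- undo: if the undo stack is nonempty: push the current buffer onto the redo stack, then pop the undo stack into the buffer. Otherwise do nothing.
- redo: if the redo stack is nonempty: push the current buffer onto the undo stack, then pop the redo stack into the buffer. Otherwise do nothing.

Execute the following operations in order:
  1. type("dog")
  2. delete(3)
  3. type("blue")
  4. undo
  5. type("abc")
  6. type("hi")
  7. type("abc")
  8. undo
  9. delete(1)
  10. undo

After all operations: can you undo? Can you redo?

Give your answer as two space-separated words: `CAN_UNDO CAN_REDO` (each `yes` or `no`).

Answer: yes yes

Derivation:
After op 1 (type): buf='dog' undo_depth=1 redo_depth=0
After op 2 (delete): buf='(empty)' undo_depth=2 redo_depth=0
After op 3 (type): buf='blue' undo_depth=3 redo_depth=0
After op 4 (undo): buf='(empty)' undo_depth=2 redo_depth=1
After op 5 (type): buf='abc' undo_depth=3 redo_depth=0
After op 6 (type): buf='abchi' undo_depth=4 redo_depth=0
After op 7 (type): buf='abchiabc' undo_depth=5 redo_depth=0
After op 8 (undo): buf='abchi' undo_depth=4 redo_depth=1
After op 9 (delete): buf='abch' undo_depth=5 redo_depth=0
After op 10 (undo): buf='abchi' undo_depth=4 redo_depth=1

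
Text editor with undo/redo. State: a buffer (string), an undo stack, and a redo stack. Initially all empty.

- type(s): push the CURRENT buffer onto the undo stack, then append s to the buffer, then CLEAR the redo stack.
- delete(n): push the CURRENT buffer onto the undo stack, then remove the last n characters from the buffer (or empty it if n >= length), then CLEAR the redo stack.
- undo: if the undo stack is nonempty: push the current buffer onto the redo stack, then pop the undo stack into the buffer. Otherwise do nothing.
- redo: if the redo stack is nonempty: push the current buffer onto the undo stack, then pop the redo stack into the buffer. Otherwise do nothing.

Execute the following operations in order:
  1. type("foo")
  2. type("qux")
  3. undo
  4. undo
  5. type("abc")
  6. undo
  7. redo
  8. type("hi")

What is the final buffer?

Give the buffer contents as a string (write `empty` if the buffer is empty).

After op 1 (type): buf='foo' undo_depth=1 redo_depth=0
After op 2 (type): buf='fooqux' undo_depth=2 redo_depth=0
After op 3 (undo): buf='foo' undo_depth=1 redo_depth=1
After op 4 (undo): buf='(empty)' undo_depth=0 redo_depth=2
After op 5 (type): buf='abc' undo_depth=1 redo_depth=0
After op 6 (undo): buf='(empty)' undo_depth=0 redo_depth=1
After op 7 (redo): buf='abc' undo_depth=1 redo_depth=0
After op 8 (type): buf='abchi' undo_depth=2 redo_depth=0

Answer: abchi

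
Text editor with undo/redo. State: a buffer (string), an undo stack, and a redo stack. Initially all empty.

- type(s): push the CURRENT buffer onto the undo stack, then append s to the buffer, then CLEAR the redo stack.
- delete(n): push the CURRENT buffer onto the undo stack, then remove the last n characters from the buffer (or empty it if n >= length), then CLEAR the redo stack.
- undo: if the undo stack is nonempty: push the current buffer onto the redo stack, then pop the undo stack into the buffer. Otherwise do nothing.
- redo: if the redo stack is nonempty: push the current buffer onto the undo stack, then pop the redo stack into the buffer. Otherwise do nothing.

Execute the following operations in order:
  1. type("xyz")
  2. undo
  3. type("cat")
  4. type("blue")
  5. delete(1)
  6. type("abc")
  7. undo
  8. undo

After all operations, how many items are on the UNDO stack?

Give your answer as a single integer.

Answer: 2

Derivation:
After op 1 (type): buf='xyz' undo_depth=1 redo_depth=0
After op 2 (undo): buf='(empty)' undo_depth=0 redo_depth=1
After op 3 (type): buf='cat' undo_depth=1 redo_depth=0
After op 4 (type): buf='catblue' undo_depth=2 redo_depth=0
After op 5 (delete): buf='catblu' undo_depth=3 redo_depth=0
After op 6 (type): buf='catbluabc' undo_depth=4 redo_depth=0
After op 7 (undo): buf='catblu' undo_depth=3 redo_depth=1
After op 8 (undo): buf='catblue' undo_depth=2 redo_depth=2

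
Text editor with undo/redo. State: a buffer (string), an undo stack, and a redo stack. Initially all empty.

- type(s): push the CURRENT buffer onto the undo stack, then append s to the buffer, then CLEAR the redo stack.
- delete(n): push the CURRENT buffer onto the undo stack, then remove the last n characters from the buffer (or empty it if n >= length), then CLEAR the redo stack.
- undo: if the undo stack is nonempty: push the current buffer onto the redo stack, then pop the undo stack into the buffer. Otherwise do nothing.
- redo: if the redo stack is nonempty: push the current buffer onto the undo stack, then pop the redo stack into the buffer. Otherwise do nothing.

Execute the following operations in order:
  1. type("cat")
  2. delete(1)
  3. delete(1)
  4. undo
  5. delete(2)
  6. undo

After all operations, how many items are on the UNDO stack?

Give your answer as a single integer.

After op 1 (type): buf='cat' undo_depth=1 redo_depth=0
After op 2 (delete): buf='ca' undo_depth=2 redo_depth=0
After op 3 (delete): buf='c' undo_depth=3 redo_depth=0
After op 4 (undo): buf='ca' undo_depth=2 redo_depth=1
After op 5 (delete): buf='(empty)' undo_depth=3 redo_depth=0
After op 6 (undo): buf='ca' undo_depth=2 redo_depth=1

Answer: 2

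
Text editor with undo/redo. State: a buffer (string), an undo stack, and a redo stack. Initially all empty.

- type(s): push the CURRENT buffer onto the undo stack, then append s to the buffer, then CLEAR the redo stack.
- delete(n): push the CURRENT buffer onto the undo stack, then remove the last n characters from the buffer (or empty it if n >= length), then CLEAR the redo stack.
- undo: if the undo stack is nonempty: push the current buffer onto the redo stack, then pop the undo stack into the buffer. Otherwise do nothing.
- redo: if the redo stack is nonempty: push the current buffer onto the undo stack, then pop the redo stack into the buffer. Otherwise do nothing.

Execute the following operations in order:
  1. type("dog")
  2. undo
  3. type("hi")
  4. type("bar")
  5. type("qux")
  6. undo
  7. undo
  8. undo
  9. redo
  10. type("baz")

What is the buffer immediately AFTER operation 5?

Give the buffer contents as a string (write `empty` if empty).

After op 1 (type): buf='dog' undo_depth=1 redo_depth=0
After op 2 (undo): buf='(empty)' undo_depth=0 redo_depth=1
After op 3 (type): buf='hi' undo_depth=1 redo_depth=0
After op 4 (type): buf='hibar' undo_depth=2 redo_depth=0
After op 5 (type): buf='hibarqux' undo_depth=3 redo_depth=0

Answer: hibarqux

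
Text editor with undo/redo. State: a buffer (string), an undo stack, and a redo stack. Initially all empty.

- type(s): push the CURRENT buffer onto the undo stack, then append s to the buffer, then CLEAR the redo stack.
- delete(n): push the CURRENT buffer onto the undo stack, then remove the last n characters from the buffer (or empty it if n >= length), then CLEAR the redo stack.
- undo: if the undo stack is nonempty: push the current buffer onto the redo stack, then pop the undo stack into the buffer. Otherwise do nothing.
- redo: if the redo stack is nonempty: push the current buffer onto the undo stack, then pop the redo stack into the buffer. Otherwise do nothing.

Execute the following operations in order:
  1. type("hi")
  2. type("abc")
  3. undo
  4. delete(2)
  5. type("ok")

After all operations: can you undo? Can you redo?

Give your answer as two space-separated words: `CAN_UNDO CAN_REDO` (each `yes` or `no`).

Answer: yes no

Derivation:
After op 1 (type): buf='hi' undo_depth=1 redo_depth=0
After op 2 (type): buf='hiabc' undo_depth=2 redo_depth=0
After op 3 (undo): buf='hi' undo_depth=1 redo_depth=1
After op 4 (delete): buf='(empty)' undo_depth=2 redo_depth=0
After op 5 (type): buf='ok' undo_depth=3 redo_depth=0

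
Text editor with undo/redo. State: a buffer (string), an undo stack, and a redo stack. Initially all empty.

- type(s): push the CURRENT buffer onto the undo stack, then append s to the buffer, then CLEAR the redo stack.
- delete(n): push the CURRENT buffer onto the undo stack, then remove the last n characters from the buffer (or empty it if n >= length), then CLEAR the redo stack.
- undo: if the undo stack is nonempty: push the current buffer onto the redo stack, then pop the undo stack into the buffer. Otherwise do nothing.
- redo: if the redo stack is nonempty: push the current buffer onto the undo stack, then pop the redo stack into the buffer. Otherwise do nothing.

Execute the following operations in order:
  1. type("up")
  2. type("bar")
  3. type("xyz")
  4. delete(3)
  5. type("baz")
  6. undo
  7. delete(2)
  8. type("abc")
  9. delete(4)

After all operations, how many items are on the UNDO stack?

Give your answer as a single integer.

After op 1 (type): buf='up' undo_depth=1 redo_depth=0
After op 2 (type): buf='upbar' undo_depth=2 redo_depth=0
After op 3 (type): buf='upbarxyz' undo_depth=3 redo_depth=0
After op 4 (delete): buf='upbar' undo_depth=4 redo_depth=0
After op 5 (type): buf='upbarbaz' undo_depth=5 redo_depth=0
After op 6 (undo): buf='upbar' undo_depth=4 redo_depth=1
After op 7 (delete): buf='upb' undo_depth=5 redo_depth=0
After op 8 (type): buf='upbabc' undo_depth=6 redo_depth=0
After op 9 (delete): buf='up' undo_depth=7 redo_depth=0

Answer: 7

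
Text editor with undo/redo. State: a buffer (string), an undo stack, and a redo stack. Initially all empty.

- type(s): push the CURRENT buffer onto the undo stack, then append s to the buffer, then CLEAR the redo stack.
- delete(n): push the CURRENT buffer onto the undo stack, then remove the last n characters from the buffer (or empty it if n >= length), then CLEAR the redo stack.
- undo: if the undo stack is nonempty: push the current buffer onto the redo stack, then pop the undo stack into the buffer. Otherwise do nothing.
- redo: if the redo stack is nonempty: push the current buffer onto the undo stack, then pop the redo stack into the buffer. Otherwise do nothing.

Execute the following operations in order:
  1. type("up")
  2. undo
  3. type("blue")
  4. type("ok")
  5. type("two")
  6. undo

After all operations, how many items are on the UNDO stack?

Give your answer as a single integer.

Answer: 2

Derivation:
After op 1 (type): buf='up' undo_depth=1 redo_depth=0
After op 2 (undo): buf='(empty)' undo_depth=0 redo_depth=1
After op 3 (type): buf='blue' undo_depth=1 redo_depth=0
After op 4 (type): buf='blueok' undo_depth=2 redo_depth=0
After op 5 (type): buf='blueoktwo' undo_depth=3 redo_depth=0
After op 6 (undo): buf='blueok' undo_depth=2 redo_depth=1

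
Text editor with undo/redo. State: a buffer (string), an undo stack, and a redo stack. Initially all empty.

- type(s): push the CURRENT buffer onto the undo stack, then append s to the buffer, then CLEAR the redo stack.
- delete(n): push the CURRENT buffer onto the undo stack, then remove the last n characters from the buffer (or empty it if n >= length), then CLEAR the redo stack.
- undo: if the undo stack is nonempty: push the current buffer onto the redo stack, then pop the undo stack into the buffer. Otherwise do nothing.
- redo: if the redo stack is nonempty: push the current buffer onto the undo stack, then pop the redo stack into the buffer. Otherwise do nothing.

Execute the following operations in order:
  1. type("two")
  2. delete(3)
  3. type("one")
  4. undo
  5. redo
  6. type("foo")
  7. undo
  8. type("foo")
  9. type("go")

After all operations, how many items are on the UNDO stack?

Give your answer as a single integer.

After op 1 (type): buf='two' undo_depth=1 redo_depth=0
After op 2 (delete): buf='(empty)' undo_depth=2 redo_depth=0
After op 3 (type): buf='one' undo_depth=3 redo_depth=0
After op 4 (undo): buf='(empty)' undo_depth=2 redo_depth=1
After op 5 (redo): buf='one' undo_depth=3 redo_depth=0
After op 6 (type): buf='onefoo' undo_depth=4 redo_depth=0
After op 7 (undo): buf='one' undo_depth=3 redo_depth=1
After op 8 (type): buf='onefoo' undo_depth=4 redo_depth=0
After op 9 (type): buf='onefoogo' undo_depth=5 redo_depth=0

Answer: 5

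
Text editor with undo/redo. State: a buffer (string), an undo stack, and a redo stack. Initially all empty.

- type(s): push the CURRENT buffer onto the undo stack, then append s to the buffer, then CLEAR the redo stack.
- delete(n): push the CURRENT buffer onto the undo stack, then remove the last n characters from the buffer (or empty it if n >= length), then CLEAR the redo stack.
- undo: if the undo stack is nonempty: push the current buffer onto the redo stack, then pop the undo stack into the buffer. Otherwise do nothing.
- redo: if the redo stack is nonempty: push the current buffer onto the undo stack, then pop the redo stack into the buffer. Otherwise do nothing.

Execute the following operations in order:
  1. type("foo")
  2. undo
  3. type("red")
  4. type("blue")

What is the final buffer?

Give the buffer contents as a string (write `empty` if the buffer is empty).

Answer: redblue

Derivation:
After op 1 (type): buf='foo' undo_depth=1 redo_depth=0
After op 2 (undo): buf='(empty)' undo_depth=0 redo_depth=1
After op 3 (type): buf='red' undo_depth=1 redo_depth=0
After op 4 (type): buf='redblue' undo_depth=2 redo_depth=0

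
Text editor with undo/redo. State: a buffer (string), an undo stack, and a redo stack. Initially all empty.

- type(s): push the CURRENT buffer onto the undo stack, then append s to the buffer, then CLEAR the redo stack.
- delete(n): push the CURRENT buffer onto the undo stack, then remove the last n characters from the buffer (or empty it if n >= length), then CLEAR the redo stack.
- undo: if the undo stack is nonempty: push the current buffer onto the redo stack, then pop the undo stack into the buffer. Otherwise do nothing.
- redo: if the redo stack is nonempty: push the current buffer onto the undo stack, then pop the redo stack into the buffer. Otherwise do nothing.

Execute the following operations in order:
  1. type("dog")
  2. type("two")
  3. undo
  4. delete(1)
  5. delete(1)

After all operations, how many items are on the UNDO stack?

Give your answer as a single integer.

Answer: 3

Derivation:
After op 1 (type): buf='dog' undo_depth=1 redo_depth=0
After op 2 (type): buf='dogtwo' undo_depth=2 redo_depth=0
After op 3 (undo): buf='dog' undo_depth=1 redo_depth=1
After op 4 (delete): buf='do' undo_depth=2 redo_depth=0
After op 5 (delete): buf='d' undo_depth=3 redo_depth=0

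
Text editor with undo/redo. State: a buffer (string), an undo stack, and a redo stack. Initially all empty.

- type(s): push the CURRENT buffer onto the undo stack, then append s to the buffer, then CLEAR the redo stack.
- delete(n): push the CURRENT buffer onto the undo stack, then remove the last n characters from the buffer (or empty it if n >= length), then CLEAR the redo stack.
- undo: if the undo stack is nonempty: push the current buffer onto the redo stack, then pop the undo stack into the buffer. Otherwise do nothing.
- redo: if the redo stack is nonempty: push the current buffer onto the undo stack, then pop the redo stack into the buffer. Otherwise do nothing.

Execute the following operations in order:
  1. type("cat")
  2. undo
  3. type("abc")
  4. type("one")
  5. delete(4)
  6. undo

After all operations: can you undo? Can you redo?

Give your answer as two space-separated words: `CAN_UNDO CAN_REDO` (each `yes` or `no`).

Answer: yes yes

Derivation:
After op 1 (type): buf='cat' undo_depth=1 redo_depth=0
After op 2 (undo): buf='(empty)' undo_depth=0 redo_depth=1
After op 3 (type): buf='abc' undo_depth=1 redo_depth=0
After op 4 (type): buf='abcone' undo_depth=2 redo_depth=0
After op 5 (delete): buf='ab' undo_depth=3 redo_depth=0
After op 6 (undo): buf='abcone' undo_depth=2 redo_depth=1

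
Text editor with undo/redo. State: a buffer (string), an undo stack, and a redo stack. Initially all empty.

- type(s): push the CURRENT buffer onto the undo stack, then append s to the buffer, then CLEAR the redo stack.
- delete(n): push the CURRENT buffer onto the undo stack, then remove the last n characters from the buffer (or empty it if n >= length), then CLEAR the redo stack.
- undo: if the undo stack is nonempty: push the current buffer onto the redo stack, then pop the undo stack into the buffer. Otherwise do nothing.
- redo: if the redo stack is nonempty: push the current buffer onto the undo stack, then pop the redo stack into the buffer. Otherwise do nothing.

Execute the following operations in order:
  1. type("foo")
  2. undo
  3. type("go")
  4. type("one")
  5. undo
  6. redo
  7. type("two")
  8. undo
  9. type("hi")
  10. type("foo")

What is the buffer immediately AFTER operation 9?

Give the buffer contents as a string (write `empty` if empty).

Answer: goonehi

Derivation:
After op 1 (type): buf='foo' undo_depth=1 redo_depth=0
After op 2 (undo): buf='(empty)' undo_depth=0 redo_depth=1
After op 3 (type): buf='go' undo_depth=1 redo_depth=0
After op 4 (type): buf='goone' undo_depth=2 redo_depth=0
After op 5 (undo): buf='go' undo_depth=1 redo_depth=1
After op 6 (redo): buf='goone' undo_depth=2 redo_depth=0
After op 7 (type): buf='goonetwo' undo_depth=3 redo_depth=0
After op 8 (undo): buf='goone' undo_depth=2 redo_depth=1
After op 9 (type): buf='goonehi' undo_depth=3 redo_depth=0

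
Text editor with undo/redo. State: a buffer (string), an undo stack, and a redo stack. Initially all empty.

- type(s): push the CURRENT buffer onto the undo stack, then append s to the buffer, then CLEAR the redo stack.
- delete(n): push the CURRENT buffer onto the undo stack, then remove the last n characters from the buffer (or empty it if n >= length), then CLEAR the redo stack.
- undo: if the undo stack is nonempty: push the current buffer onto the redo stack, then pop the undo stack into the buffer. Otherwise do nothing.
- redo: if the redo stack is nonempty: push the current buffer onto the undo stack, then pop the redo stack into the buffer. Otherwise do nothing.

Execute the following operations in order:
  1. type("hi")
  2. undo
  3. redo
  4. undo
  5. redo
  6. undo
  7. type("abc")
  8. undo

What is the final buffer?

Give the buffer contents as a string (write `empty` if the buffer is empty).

After op 1 (type): buf='hi' undo_depth=1 redo_depth=0
After op 2 (undo): buf='(empty)' undo_depth=0 redo_depth=1
After op 3 (redo): buf='hi' undo_depth=1 redo_depth=0
After op 4 (undo): buf='(empty)' undo_depth=0 redo_depth=1
After op 5 (redo): buf='hi' undo_depth=1 redo_depth=0
After op 6 (undo): buf='(empty)' undo_depth=0 redo_depth=1
After op 7 (type): buf='abc' undo_depth=1 redo_depth=0
After op 8 (undo): buf='(empty)' undo_depth=0 redo_depth=1

Answer: empty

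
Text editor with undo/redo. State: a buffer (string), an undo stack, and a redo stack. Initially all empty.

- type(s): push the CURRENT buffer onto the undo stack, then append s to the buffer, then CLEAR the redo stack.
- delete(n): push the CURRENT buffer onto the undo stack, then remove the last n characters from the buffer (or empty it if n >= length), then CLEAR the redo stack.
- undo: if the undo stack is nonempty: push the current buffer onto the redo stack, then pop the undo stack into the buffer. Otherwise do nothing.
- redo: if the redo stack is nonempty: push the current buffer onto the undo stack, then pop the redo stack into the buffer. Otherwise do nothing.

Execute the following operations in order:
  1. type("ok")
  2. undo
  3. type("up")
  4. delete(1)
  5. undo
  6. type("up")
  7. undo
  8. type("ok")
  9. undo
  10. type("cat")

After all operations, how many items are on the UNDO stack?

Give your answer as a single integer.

After op 1 (type): buf='ok' undo_depth=1 redo_depth=0
After op 2 (undo): buf='(empty)' undo_depth=0 redo_depth=1
After op 3 (type): buf='up' undo_depth=1 redo_depth=0
After op 4 (delete): buf='u' undo_depth=2 redo_depth=0
After op 5 (undo): buf='up' undo_depth=1 redo_depth=1
After op 6 (type): buf='upup' undo_depth=2 redo_depth=0
After op 7 (undo): buf='up' undo_depth=1 redo_depth=1
After op 8 (type): buf='upok' undo_depth=2 redo_depth=0
After op 9 (undo): buf='up' undo_depth=1 redo_depth=1
After op 10 (type): buf='upcat' undo_depth=2 redo_depth=0

Answer: 2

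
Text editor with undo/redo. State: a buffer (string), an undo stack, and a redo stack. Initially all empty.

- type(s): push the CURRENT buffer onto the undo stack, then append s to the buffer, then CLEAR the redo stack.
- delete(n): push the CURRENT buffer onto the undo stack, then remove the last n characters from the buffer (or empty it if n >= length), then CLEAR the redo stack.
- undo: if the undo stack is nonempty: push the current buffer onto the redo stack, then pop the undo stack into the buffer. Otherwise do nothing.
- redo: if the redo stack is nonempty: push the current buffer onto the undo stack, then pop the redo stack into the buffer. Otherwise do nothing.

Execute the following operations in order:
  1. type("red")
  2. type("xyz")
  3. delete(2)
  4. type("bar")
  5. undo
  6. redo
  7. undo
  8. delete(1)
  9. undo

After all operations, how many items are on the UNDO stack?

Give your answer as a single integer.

After op 1 (type): buf='red' undo_depth=1 redo_depth=0
After op 2 (type): buf='redxyz' undo_depth=2 redo_depth=0
After op 3 (delete): buf='redx' undo_depth=3 redo_depth=0
After op 4 (type): buf='redxbar' undo_depth=4 redo_depth=0
After op 5 (undo): buf='redx' undo_depth=3 redo_depth=1
After op 6 (redo): buf='redxbar' undo_depth=4 redo_depth=0
After op 7 (undo): buf='redx' undo_depth=3 redo_depth=1
After op 8 (delete): buf='red' undo_depth=4 redo_depth=0
After op 9 (undo): buf='redx' undo_depth=3 redo_depth=1

Answer: 3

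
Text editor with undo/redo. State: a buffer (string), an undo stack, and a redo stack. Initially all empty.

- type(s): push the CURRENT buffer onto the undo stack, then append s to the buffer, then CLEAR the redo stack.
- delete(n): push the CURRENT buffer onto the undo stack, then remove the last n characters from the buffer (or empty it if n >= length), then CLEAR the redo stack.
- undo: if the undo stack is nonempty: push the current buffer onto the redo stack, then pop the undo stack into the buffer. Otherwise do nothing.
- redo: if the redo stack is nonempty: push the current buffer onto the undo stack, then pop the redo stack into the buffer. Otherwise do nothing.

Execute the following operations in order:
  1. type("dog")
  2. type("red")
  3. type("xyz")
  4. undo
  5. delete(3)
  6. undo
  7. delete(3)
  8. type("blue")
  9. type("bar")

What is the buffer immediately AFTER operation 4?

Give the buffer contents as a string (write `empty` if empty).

After op 1 (type): buf='dog' undo_depth=1 redo_depth=0
After op 2 (type): buf='dogred' undo_depth=2 redo_depth=0
After op 3 (type): buf='dogredxyz' undo_depth=3 redo_depth=0
After op 4 (undo): buf='dogred' undo_depth=2 redo_depth=1

Answer: dogred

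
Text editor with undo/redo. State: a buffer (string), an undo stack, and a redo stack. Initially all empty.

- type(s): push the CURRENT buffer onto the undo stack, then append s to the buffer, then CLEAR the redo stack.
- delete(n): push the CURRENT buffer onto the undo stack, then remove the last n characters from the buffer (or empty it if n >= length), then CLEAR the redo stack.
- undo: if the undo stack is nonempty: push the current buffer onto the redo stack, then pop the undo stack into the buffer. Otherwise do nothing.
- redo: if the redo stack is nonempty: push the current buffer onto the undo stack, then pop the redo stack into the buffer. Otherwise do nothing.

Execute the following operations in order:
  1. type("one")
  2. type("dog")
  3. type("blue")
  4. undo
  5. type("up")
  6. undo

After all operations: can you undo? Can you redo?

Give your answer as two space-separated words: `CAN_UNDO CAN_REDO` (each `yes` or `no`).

Answer: yes yes

Derivation:
After op 1 (type): buf='one' undo_depth=1 redo_depth=0
After op 2 (type): buf='onedog' undo_depth=2 redo_depth=0
After op 3 (type): buf='onedogblue' undo_depth=3 redo_depth=0
After op 4 (undo): buf='onedog' undo_depth=2 redo_depth=1
After op 5 (type): buf='onedogup' undo_depth=3 redo_depth=0
After op 6 (undo): buf='onedog' undo_depth=2 redo_depth=1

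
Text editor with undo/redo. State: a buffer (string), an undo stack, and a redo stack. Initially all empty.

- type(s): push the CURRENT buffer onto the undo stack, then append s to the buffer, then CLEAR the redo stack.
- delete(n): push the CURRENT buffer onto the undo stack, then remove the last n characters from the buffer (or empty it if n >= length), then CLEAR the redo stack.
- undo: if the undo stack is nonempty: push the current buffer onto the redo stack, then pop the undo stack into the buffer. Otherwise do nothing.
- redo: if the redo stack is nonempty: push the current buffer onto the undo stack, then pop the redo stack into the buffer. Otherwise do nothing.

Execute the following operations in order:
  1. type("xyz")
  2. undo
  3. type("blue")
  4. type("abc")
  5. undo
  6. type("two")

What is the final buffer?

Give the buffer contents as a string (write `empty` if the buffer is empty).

After op 1 (type): buf='xyz' undo_depth=1 redo_depth=0
After op 2 (undo): buf='(empty)' undo_depth=0 redo_depth=1
After op 3 (type): buf='blue' undo_depth=1 redo_depth=0
After op 4 (type): buf='blueabc' undo_depth=2 redo_depth=0
After op 5 (undo): buf='blue' undo_depth=1 redo_depth=1
After op 6 (type): buf='bluetwo' undo_depth=2 redo_depth=0

Answer: bluetwo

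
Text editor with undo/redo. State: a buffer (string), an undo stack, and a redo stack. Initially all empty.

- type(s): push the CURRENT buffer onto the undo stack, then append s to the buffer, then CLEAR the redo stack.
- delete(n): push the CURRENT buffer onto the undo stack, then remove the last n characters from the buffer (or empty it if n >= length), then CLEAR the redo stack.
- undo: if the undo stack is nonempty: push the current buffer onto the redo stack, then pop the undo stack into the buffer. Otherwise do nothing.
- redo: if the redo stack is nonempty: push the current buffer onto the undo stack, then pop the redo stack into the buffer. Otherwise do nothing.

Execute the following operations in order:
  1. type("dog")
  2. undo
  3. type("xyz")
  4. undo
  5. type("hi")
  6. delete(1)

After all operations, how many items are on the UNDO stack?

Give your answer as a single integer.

After op 1 (type): buf='dog' undo_depth=1 redo_depth=0
After op 2 (undo): buf='(empty)' undo_depth=0 redo_depth=1
After op 3 (type): buf='xyz' undo_depth=1 redo_depth=0
After op 4 (undo): buf='(empty)' undo_depth=0 redo_depth=1
After op 5 (type): buf='hi' undo_depth=1 redo_depth=0
After op 6 (delete): buf='h' undo_depth=2 redo_depth=0

Answer: 2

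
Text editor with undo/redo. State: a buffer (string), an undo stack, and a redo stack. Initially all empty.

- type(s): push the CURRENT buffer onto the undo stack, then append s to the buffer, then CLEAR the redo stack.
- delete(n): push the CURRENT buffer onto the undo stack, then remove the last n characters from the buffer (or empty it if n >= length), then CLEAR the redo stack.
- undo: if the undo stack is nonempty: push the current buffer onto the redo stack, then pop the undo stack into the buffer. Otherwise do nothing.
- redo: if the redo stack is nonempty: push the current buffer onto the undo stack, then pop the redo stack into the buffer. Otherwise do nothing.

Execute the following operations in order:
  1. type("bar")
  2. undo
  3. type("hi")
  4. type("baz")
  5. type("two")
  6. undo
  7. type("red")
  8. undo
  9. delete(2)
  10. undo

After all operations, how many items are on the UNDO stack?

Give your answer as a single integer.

Answer: 2

Derivation:
After op 1 (type): buf='bar' undo_depth=1 redo_depth=0
After op 2 (undo): buf='(empty)' undo_depth=0 redo_depth=1
After op 3 (type): buf='hi' undo_depth=1 redo_depth=0
After op 4 (type): buf='hibaz' undo_depth=2 redo_depth=0
After op 5 (type): buf='hibaztwo' undo_depth=3 redo_depth=0
After op 6 (undo): buf='hibaz' undo_depth=2 redo_depth=1
After op 7 (type): buf='hibazred' undo_depth=3 redo_depth=0
After op 8 (undo): buf='hibaz' undo_depth=2 redo_depth=1
After op 9 (delete): buf='hib' undo_depth=3 redo_depth=0
After op 10 (undo): buf='hibaz' undo_depth=2 redo_depth=1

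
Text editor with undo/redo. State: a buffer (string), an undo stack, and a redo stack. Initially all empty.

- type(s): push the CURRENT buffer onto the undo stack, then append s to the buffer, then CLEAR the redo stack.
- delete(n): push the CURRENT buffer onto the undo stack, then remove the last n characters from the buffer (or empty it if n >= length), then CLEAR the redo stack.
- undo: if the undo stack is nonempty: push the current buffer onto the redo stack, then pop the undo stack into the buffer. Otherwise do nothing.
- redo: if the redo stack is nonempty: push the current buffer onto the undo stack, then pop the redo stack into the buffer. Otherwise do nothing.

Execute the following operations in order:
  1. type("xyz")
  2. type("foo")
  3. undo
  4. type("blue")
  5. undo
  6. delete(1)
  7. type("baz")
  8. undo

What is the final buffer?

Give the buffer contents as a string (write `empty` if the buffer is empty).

Answer: xy

Derivation:
After op 1 (type): buf='xyz' undo_depth=1 redo_depth=0
After op 2 (type): buf='xyzfoo' undo_depth=2 redo_depth=0
After op 3 (undo): buf='xyz' undo_depth=1 redo_depth=1
After op 4 (type): buf='xyzblue' undo_depth=2 redo_depth=0
After op 5 (undo): buf='xyz' undo_depth=1 redo_depth=1
After op 6 (delete): buf='xy' undo_depth=2 redo_depth=0
After op 7 (type): buf='xybaz' undo_depth=3 redo_depth=0
After op 8 (undo): buf='xy' undo_depth=2 redo_depth=1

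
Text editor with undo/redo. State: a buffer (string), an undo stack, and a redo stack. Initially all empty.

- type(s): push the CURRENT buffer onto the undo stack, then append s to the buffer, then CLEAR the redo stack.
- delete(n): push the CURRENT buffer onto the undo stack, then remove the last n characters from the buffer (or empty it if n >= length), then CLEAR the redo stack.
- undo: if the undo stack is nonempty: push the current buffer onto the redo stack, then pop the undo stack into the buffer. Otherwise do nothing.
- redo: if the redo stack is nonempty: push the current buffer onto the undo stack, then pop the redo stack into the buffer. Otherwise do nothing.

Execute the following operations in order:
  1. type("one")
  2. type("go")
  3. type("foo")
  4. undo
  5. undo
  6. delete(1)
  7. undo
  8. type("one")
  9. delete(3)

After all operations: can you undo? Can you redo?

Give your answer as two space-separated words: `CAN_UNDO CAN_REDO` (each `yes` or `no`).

After op 1 (type): buf='one' undo_depth=1 redo_depth=0
After op 2 (type): buf='onego' undo_depth=2 redo_depth=0
After op 3 (type): buf='onegofoo' undo_depth=3 redo_depth=0
After op 4 (undo): buf='onego' undo_depth=2 redo_depth=1
After op 5 (undo): buf='one' undo_depth=1 redo_depth=2
After op 6 (delete): buf='on' undo_depth=2 redo_depth=0
After op 7 (undo): buf='one' undo_depth=1 redo_depth=1
After op 8 (type): buf='oneone' undo_depth=2 redo_depth=0
After op 9 (delete): buf='one' undo_depth=3 redo_depth=0

Answer: yes no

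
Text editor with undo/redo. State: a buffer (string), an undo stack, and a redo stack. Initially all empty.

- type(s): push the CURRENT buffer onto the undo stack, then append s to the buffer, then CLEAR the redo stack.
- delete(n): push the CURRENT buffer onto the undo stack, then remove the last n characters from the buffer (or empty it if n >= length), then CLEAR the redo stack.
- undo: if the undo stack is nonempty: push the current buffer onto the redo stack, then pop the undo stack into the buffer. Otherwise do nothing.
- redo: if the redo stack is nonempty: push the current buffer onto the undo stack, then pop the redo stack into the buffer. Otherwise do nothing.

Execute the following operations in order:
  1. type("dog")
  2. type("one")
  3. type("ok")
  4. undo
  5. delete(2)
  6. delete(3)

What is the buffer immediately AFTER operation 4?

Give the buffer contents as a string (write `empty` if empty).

Answer: dogone

Derivation:
After op 1 (type): buf='dog' undo_depth=1 redo_depth=0
After op 2 (type): buf='dogone' undo_depth=2 redo_depth=0
After op 3 (type): buf='dogoneok' undo_depth=3 redo_depth=0
After op 4 (undo): buf='dogone' undo_depth=2 redo_depth=1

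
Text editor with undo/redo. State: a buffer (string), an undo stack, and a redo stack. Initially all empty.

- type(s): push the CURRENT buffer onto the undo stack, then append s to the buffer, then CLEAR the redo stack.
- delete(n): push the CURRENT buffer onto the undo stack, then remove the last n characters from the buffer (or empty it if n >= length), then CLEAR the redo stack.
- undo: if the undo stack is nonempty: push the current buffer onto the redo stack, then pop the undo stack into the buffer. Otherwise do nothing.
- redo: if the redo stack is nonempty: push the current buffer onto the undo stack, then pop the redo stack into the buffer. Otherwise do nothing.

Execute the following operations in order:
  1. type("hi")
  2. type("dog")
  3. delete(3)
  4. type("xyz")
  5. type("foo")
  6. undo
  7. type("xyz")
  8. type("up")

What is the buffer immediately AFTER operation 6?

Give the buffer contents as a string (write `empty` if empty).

Answer: hixyz

Derivation:
After op 1 (type): buf='hi' undo_depth=1 redo_depth=0
After op 2 (type): buf='hidog' undo_depth=2 redo_depth=0
After op 3 (delete): buf='hi' undo_depth=3 redo_depth=0
After op 4 (type): buf='hixyz' undo_depth=4 redo_depth=0
After op 5 (type): buf='hixyzfoo' undo_depth=5 redo_depth=0
After op 6 (undo): buf='hixyz' undo_depth=4 redo_depth=1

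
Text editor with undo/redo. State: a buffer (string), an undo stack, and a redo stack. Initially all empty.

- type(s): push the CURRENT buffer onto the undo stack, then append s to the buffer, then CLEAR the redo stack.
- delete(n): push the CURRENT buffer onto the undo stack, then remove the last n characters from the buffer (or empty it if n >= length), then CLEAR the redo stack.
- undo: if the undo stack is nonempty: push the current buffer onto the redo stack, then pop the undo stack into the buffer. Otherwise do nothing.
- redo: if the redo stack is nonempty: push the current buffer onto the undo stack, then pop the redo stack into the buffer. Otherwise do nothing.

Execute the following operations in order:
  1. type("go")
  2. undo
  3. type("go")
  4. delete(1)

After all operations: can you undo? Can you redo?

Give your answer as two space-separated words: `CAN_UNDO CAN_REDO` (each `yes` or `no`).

After op 1 (type): buf='go' undo_depth=1 redo_depth=0
After op 2 (undo): buf='(empty)' undo_depth=0 redo_depth=1
After op 3 (type): buf='go' undo_depth=1 redo_depth=0
After op 4 (delete): buf='g' undo_depth=2 redo_depth=0

Answer: yes no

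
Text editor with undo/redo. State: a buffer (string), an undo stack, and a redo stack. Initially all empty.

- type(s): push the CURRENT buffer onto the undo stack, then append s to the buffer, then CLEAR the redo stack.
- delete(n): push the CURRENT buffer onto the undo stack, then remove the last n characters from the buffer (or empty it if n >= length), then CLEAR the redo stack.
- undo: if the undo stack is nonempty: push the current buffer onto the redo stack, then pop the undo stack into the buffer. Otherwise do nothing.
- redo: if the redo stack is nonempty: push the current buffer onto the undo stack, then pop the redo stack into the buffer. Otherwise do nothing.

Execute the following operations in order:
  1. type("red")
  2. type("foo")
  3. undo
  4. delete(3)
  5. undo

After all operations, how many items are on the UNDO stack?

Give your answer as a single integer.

After op 1 (type): buf='red' undo_depth=1 redo_depth=0
After op 2 (type): buf='redfoo' undo_depth=2 redo_depth=0
After op 3 (undo): buf='red' undo_depth=1 redo_depth=1
After op 4 (delete): buf='(empty)' undo_depth=2 redo_depth=0
After op 5 (undo): buf='red' undo_depth=1 redo_depth=1

Answer: 1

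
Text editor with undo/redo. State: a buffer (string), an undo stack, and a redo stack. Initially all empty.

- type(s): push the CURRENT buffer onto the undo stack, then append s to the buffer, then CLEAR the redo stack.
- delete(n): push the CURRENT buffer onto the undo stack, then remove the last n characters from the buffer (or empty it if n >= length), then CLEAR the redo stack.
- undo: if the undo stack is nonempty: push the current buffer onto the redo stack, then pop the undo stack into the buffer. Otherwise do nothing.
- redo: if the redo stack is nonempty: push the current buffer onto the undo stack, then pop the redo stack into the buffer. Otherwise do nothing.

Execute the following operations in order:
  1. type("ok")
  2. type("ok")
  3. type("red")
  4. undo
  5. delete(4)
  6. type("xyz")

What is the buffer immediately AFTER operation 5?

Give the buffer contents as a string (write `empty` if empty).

After op 1 (type): buf='ok' undo_depth=1 redo_depth=0
After op 2 (type): buf='okok' undo_depth=2 redo_depth=0
After op 3 (type): buf='okokred' undo_depth=3 redo_depth=0
After op 4 (undo): buf='okok' undo_depth=2 redo_depth=1
After op 5 (delete): buf='(empty)' undo_depth=3 redo_depth=0

Answer: empty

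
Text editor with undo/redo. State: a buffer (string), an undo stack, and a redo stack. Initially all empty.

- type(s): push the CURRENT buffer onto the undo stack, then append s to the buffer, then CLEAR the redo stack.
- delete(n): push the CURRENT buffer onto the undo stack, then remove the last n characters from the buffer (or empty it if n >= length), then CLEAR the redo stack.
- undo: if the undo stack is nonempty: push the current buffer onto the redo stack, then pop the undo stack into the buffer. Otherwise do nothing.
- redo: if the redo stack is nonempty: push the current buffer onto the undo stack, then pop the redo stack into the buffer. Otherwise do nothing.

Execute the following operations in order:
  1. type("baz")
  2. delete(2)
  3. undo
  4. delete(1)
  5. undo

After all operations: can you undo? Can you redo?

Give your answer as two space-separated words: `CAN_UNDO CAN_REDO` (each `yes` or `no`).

Answer: yes yes

Derivation:
After op 1 (type): buf='baz' undo_depth=1 redo_depth=0
After op 2 (delete): buf='b' undo_depth=2 redo_depth=0
After op 3 (undo): buf='baz' undo_depth=1 redo_depth=1
After op 4 (delete): buf='ba' undo_depth=2 redo_depth=0
After op 5 (undo): buf='baz' undo_depth=1 redo_depth=1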